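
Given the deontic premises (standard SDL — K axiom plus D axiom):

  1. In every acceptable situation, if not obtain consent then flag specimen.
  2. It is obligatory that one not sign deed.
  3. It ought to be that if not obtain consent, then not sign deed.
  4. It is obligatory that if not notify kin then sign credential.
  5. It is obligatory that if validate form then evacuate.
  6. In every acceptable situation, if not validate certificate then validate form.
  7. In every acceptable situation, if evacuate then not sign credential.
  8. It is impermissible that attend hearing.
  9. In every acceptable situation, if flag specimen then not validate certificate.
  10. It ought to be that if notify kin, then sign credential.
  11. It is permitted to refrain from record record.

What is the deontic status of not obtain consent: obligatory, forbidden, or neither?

By case analysis on ¬notify_kin: premise 4 gives O(¬notify_kin → sign_credential) and premise 10 gives O(notify_kin → sign_credential), so O(sign_credential) either way.
Premise 7 is O(evacuate → ¬sign_credential); contrapositively O(sign_credential → ¬evacuate). Since O(sign_credential) holds, K gives O(¬evacuate).
The contrapositive of premise 5 (O(validate_form → evacuate)) is O(¬evacuate → ¬validate_form), and O(¬evacuate) is already established, so O(¬validate_form).
Premise 6, O(¬validate_certificate → validate_form), contraposes to O(¬validate_form → validate_certificate); with O(¬validate_form) we get O(validate_certificate).
The contrapositive of premise 9 (O(flag_specimen → ¬validate_certificate)) is O(validate_certificate → ¬flag_specimen), and O(validate_certificate) is already established, so O(¬flag_specimen).
The contrapositive of premise 1 (O(¬obtain_consent → flag_specimen)) is O(¬flag_specimen → obtain_consent), and O(¬flag_specimen) is already established, so O(obtain_consent).
Premises 2, 3, 8, 11 do not contribute to this derivation.
Thus O(obtain_consent), which is F(¬obtain_consent): ¬obtain_consent is forbidden.

Forbidden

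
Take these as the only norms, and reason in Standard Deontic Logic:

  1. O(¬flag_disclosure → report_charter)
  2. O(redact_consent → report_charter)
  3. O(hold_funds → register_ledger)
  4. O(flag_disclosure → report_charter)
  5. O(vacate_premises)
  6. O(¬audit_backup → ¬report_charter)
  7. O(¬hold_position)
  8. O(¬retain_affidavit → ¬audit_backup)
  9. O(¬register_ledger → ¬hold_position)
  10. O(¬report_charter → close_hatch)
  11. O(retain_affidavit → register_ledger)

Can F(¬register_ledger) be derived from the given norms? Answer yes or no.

By case analysis on flag_disclosure: premise 4 gives O(flag_disclosure → report_charter) and premise 1 gives O(¬flag_disclosure → report_charter), so O(report_charter) either way.
The contrapositive of premise 6 (O(¬audit_backup → ¬report_charter)) is O(report_charter → audit_backup), and O(report_charter) is already established, so O(audit_backup).
Premise 8 is O(¬retain_affidavit → ¬audit_backup); contrapositively O(audit_backup → retain_affidavit). Since O(audit_backup) holds, K gives O(retain_affidavit).
With premise 11, O(retain_affidavit → register_ledger), the K-axiom yields O(register_ledger).
Premises 2, 3, 5, 7, 9, 10 do not contribute to this derivation.
So O(register_ledger) holds, i.e. F(¬register_ledger). The claim follows.

Yes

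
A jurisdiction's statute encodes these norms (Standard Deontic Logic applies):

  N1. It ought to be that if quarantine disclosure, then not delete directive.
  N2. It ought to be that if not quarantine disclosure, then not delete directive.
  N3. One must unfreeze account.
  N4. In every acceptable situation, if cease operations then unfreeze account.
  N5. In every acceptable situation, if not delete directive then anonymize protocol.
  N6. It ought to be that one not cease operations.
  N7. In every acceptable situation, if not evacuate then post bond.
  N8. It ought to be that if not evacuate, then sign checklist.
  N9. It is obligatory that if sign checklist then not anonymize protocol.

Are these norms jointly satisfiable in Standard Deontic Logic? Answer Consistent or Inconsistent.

Consistent

Premise 4 is O(cease_operations → unfreeze_account); even if O(unfreeze_account) held, inferring O(cease_operations) would be affirming the consequent — invalid.
So O(cease_operations) is not derivable, and the apparent clash with O(¬cease_operations) does not arise.
A world satisfying every obligation exists (e.g. anonymize_protocol=true, cease_operations=false, delete_directive=false, evacuate=true, post_bond=false, quarantine_disclosure=false, sign_checklist=false, unfreeze_account=true); no atom is both obligatory and forbidden, so the set is consistent.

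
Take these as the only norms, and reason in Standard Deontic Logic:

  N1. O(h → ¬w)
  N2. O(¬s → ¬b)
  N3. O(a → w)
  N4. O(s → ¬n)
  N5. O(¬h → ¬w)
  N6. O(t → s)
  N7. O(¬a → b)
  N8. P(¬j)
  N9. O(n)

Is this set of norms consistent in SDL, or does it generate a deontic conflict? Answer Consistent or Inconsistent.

Inconsistent

Premises 5 and 1 are O(¬h → ¬w) and O(h → ¬w); every ideal world satisfies ¬h or h, so in either case ¬w holds — hence O(¬w).
Premise 3 is O(a → w); contrapositively O(¬w → ¬a). Since O(¬w) holds, K gives O(¬a).
With premise 7, O(¬a → b), the K-axiom yields O(b).
Premise 2 is O(¬s → ¬b); contrapositively O(b → s). Since O(b) holds, K gives O(s).
Premise 4 is O(s → ¬n); since O(s), deontic closure gives O(¬n).
However, premise 9 gives O(n).
We now have both O(¬n) and O(n) — n is simultaneously obligatory and forbidden, violating the D-axiom.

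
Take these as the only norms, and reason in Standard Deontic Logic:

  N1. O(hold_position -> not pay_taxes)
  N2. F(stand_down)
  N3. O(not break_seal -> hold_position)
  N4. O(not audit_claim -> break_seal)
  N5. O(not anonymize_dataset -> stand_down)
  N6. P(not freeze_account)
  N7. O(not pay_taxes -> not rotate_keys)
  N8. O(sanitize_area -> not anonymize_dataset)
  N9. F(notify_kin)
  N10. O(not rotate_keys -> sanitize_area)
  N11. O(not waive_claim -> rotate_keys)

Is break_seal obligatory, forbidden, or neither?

F(stand_down) at premise 2 means O(not stand_down).
Premise 5 is O(not anonymize_dataset -> stand_down); contrapositively O(not stand_down -> anonymize_dataset). Since O(not stand_down) holds, K gives O(anonymize_dataset).
Premise 8 is O(sanitize_area -> not anonymize_dataset); contrapositively O(anonymize_dataset -> not sanitize_area). Since O(anonymize_dataset) holds, K gives O(not sanitize_area).
Premise 10 is O(not rotate_keys -> sanitize_area); contrapositively O(not sanitize_area -> rotate_keys). Since O(not sanitize_area) holds, K gives O(rotate_keys).
The contrapositive of premise 7 (O(not pay_taxes -> not rotate_keys)) is O(rotate_keys -> pay_taxes), and O(rotate_keys) is already established, so O(pay_taxes).
The contrapositive of premise 1 (O(hold_position -> not pay_taxes)) is O(pay_taxes -> not hold_position), and O(pay_taxes) is already established, so O(not hold_position).
The contrapositive of premise 3 (O(not break_seal -> hold_position)) is O(not hold_position -> break_seal), and O(not hold_position) is already established, so O(break_seal).
Premises 4, 6, 9, 11 do not contribute to this derivation.
Hence break_seal is obligatory.

Obligatory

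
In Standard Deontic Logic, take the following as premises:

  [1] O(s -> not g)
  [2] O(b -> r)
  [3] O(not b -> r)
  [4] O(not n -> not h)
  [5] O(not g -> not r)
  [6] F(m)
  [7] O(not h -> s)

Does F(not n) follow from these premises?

Premises 3 and 2 cover both cases: O(not b -> r) and O(b -> r). Since not b ∨ b is a tautology, O(r) follows.
The contrapositive of premise 5 (O(not g -> not r)) is O(r -> g), and O(r) is already established, so O(g).
Premise 1 is O(s -> not g); contrapositively O(g -> not s). Since O(g) holds, K gives O(not s).
Premise 7 is O(not h -> s); contrapositively O(not s -> h). Since O(not s) holds, K gives O(h).
Premise 4 is O(not n -> not h); contrapositively O(h -> n). Since O(h) holds, K gives O(n).
Premise 6 does not contribute to this derivation.
So O(n) holds, i.e. F(not n). The claim follows.

Yes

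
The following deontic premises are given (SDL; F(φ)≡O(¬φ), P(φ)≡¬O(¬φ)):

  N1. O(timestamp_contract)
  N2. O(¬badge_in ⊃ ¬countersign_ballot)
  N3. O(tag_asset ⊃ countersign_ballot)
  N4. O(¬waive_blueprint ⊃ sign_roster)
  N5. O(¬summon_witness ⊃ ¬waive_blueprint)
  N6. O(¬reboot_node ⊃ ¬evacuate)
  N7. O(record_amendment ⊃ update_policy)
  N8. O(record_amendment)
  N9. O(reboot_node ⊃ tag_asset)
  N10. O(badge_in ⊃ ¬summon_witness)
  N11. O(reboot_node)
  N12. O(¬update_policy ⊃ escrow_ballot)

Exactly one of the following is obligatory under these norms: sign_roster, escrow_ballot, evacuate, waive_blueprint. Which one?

sign_roster

From premise 11 we have O(reboot_node).
With premise 9, O(reboot_node ⊃ tag_asset), the K-axiom yields O(tag_asset).
With premise 3, O(tag_asset ⊃ countersign_ballot), the K-axiom yields O(countersign_ballot).
The contrapositive of premise 2 (O(¬badge_in ⊃ ¬countersign_ballot)) is O(countersign_ballot ⊃ badge_in), and O(countersign_ballot) is already established, so O(badge_in).
Premise 10 is O(badge_in ⊃ ¬summon_witness); since O(badge_in), deontic closure gives O(¬summon_witness).
With premise 5, O(¬summon_witness ⊃ ¬waive_blueprint), the K-axiom yields O(¬waive_blueprint).
From O(¬waive_blueprint) and premise 4, O(¬waive_blueprint ⊃ sign_roster), we obtain O(sign_roster).
So O(sign_roster) holds — sign_roster is obligatory. None of the other listed options is made obligatory by any chain of premises.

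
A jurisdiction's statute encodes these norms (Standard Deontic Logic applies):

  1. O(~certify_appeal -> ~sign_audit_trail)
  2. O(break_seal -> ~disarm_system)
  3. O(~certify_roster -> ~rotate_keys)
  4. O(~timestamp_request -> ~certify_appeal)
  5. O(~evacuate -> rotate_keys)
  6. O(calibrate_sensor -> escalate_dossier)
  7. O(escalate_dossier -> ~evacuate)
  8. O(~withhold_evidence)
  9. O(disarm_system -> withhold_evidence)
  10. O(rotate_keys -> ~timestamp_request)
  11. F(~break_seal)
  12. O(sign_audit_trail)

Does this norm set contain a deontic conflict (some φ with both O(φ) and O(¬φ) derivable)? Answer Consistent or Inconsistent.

Premise 9 is O(disarm_system -> withhold_evidence), but O(disarm_system) is not derivable from the premises, so it does not yield O(withhold_evidence).
So O(withhold_evidence) is not derivable, and the apparent clash with O(~withhold_evidence) does not arise.
A world satisfying every obligation exists (e.g. break_seal=true, calibrate_sensor=false, certify_appeal=true, certify_roster=false, disarm_system=false, escalate_dossier=false, evacuate=true, rotate_keys=false, sign_audit_trail=true, timestamp_request=true, withhold_evidence=false); no atom is both obligatory and forbidden, so the set is consistent.

Consistent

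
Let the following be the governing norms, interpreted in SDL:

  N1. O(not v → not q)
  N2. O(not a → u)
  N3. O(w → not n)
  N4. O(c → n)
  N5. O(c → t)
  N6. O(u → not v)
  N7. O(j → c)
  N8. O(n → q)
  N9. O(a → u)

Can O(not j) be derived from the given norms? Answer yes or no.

Yes

Premises 9 and 2 cover both cases: O(a → u) and O(not a → u). Since a ∨ not a is a tautology, O(u) follows.
With premise 6, O(u → not v), the K-axiom yields O(not v).
Applying K to premise 1 (O(not v → not q)) and O(not v) yields O(not q).
Premise 8, O(n → q), contraposes to O(not q → not n); with O(not q) we get O(not n).
Premise 4 is O(c → n); contrapositively O(not n → not c). Since O(not n) holds, K gives O(not c).
Premise 7, O(j → c), contraposes to O(not c → not j); with O(not c) we get O(not j).
Premises 3, 5 do not contribute to this derivation.
So O(not j) follows.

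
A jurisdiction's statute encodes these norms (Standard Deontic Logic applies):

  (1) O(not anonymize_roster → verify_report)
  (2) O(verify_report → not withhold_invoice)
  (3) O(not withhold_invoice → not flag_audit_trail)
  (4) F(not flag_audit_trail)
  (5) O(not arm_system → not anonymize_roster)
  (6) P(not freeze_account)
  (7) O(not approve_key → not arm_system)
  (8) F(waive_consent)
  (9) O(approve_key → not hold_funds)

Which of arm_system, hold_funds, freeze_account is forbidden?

Premise 4 is F(not flag_audit_trail), i.e. O(flag_audit_trail).
Premise 3, O(not withhold_invoice → not flag_audit_trail), contraposes to O(flag_audit_trail → withhold_invoice); with O(flag_audit_trail) we get O(withhold_invoice).
Premise 2, O(verify_report → not withhold_invoice), contraposes to O(withhold_invoice → not verify_report); with O(withhold_invoice) we get O(not verify_report).
The contrapositive of premise 1 (O(not anonymize_roster → verify_report)) is O(not verify_report → anonymize_roster), and O(not verify_report) is already established, so O(anonymize_roster).
Premise 5 is O(not arm_system → not anonymize_roster); contrapositively O(anonymize_roster → arm_system). Since O(anonymize_roster) holds, K gives O(arm_system).
The contrapositive of premise 7 (O(not approve_key → not arm_system)) is O(arm_system → approve_key), and O(arm_system) is already established, so O(approve_key).
From O(approve_key) and premise 9, O(approve_key → not hold_funds), we obtain O(not hold_funds).
So O(not hold_funds) holds, i.e. hold_funds is forbidden. None of the other listed options is forbidden under the premises.

hold_funds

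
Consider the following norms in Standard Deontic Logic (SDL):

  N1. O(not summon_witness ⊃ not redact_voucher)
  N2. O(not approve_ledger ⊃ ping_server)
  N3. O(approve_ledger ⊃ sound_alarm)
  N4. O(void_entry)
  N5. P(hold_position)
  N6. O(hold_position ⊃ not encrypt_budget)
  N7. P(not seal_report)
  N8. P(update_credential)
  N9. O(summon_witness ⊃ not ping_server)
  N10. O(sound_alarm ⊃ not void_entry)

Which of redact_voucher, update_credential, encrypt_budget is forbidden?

redact_voucher

From premise 4 we have O(void_entry).
Premise 10 is O(sound_alarm ⊃ not void_entry); contrapositively O(void_entry ⊃ not sound_alarm). Since O(void_entry) holds, K gives O(not sound_alarm).
Premise 3 is O(approve_ledger ⊃ sound_alarm); contrapositively O(not sound_alarm ⊃ not approve_ledger). Since O(not sound_alarm) holds, K gives O(not approve_ledger).
Applying K to premise 2 (O(not approve_ledger ⊃ ping_server)) and O(not approve_ledger) yields O(ping_server).
The contrapositive of premise 9 (O(summon_witness ⊃ not ping_server)) is O(ping_server ⊃ not summon_witness), and O(ping_server) is already established, so O(not summon_witness).
With premise 1, O(not summon_witness ⊃ not redact_voucher), the K-axiom yields O(not redact_voucher).
So O(not redact_voucher) holds, i.e. redact_voucher is forbidden. None of the other listed options is forbidden under the premises.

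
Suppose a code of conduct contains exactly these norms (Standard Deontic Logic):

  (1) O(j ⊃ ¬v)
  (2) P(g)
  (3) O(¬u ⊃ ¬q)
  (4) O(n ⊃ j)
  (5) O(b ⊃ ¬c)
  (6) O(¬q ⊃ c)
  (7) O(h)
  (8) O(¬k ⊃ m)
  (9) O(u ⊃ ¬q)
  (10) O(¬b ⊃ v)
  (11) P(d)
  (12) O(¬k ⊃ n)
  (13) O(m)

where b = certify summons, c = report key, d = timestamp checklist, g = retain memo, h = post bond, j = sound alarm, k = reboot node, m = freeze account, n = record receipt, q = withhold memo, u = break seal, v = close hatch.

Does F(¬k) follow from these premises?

Yes

Premises 3 and 9 cover both cases: O(¬u ⊃ ¬q) and O(u ⊃ ¬q). Since ¬u ∨ u is a tautology, O(¬q) follows.
Premise 6 is O(¬q ⊃ c); since O(¬q), deontic closure gives O(c).
Premise 5, O(b ⊃ ¬c), contraposes to O(c ⊃ ¬b); with O(c) we get O(¬b).
Premise 10 is O(¬b ⊃ v); since O(¬b), deontic closure gives O(v).
Premise 1, O(j ⊃ ¬v), contraposes to O(v ⊃ ¬j); with O(v) we get O(¬j).
Premise 4, O(n ⊃ j), contraposes to O(¬j ⊃ ¬n); with O(¬j) we get O(¬n).
Premise 12, O(¬k ⊃ n), contraposes to O(¬n ⊃ k); with O(¬n) we get O(k).
Premises 2, 7, 8, 11, 13 do not contribute to this derivation.
So O(k) holds, i.e. F(¬k). The claim follows.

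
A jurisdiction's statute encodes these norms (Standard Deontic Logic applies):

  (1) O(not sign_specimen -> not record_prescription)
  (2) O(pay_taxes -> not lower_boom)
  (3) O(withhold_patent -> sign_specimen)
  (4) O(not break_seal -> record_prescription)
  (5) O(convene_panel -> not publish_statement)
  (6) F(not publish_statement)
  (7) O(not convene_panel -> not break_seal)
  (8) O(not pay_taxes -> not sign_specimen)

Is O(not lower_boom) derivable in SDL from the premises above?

Premise 6 is F(not publish_statement), i.e. O(publish_statement).
Premise 5, O(convene_panel -> not publish_statement), contraposes to O(publish_statement -> not convene_panel); with O(publish_statement) we get O(not convene_panel).
With premise 7, O(not convene_panel -> not break_seal), the K-axiom yields O(not break_seal).
With premise 4, O(not break_seal -> record_prescription), the K-axiom yields O(record_prescription).
Premise 1, O(not sign_specimen -> not record_prescription), contraposes to O(record_prescription -> sign_specimen); with O(record_prescription) we get O(sign_specimen).
Premise 8 is O(not pay_taxes -> not sign_specimen); contrapositively O(sign_specimen -> pay_taxes). Since O(sign_specimen) holds, K gives O(pay_taxes).
Premise 2 is O(pay_taxes -> not lower_boom); since O(pay_taxes), deontic closure gives O(not lower_boom).
Premise 3 does not contribute to this derivation.
So O(not lower_boom) follows.

Yes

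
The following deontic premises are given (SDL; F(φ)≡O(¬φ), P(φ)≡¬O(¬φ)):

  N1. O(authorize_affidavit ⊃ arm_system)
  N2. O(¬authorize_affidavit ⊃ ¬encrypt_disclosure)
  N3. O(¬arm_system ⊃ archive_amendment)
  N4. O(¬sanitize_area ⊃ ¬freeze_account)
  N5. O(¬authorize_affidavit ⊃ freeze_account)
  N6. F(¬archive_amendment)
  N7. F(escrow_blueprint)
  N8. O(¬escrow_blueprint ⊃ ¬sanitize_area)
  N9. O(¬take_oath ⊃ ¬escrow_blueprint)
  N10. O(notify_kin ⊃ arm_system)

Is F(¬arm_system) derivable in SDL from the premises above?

F(escrow_blueprint) at premise 7 means O(¬escrow_blueprint).
Applying K to premise 8 (O(¬escrow_blueprint ⊃ ¬sanitize_area)) and O(¬escrow_blueprint) yields O(¬sanitize_area).
With premise 4, O(¬sanitize_area ⊃ ¬freeze_account), the K-axiom yields O(¬freeze_account).
Premise 5, O(¬authorize_affidavit ⊃ freeze_account), contraposes to O(¬freeze_account ⊃ authorize_affidavit); with O(¬freeze_account) we get O(authorize_affidavit).
Applying K to premise 1 (O(authorize_affidavit ⊃ arm_system)) and O(authorize_affidavit) yields O(arm_system).
Premises 2, 3, 6, 9, 10 do not contribute to this derivation.
So O(arm_system) holds, i.e. F(¬arm_system). The claim follows.

Yes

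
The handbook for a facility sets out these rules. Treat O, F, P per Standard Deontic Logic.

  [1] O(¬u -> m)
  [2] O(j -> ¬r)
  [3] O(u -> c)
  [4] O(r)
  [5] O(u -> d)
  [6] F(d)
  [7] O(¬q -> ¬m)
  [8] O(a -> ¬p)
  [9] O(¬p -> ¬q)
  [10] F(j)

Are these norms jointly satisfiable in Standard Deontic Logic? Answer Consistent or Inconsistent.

Premise 2 is O(j -> ¬r), but O(j) is not derivable from the premises, so it does not yield O(¬r).
So O(¬r) is not derivable, and the apparent clash with O(r) does not arise.
A world satisfying every obligation exists (e.g. a=false, c=false, d=false, j=false, m=true, p=true, q=true, r=true, u=false); no atom is both obligatory and forbidden, so the set is consistent.

Consistent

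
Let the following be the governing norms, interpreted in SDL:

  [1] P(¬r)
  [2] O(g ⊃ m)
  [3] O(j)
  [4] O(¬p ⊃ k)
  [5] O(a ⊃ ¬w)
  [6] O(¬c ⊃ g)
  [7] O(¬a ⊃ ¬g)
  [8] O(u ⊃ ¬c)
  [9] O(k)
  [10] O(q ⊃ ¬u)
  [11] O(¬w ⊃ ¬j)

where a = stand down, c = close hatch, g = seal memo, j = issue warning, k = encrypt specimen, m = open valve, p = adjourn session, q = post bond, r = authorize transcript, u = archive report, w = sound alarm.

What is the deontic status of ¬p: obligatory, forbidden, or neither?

Premise 4 is O(¬p ⊃ k); even if O(k) held, inferring O(¬p) would be affirming the consequent — invalid.
No premise or chain of K-axiom applications forces O(¬p), and none forces O(p). So ¬p is neither obligatory nor forbidden under these norms.

Neither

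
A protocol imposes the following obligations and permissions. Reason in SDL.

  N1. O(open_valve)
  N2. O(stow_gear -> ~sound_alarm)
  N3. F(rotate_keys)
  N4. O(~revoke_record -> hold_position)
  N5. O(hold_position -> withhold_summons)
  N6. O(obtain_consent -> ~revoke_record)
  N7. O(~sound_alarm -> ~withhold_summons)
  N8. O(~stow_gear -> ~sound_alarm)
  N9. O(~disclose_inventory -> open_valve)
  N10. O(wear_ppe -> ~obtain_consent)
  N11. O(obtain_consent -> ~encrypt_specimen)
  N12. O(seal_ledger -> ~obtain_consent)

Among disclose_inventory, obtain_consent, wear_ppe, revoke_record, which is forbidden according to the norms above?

By case analysis on ~stow_gear: premise 8 gives O(~stow_gear -> ~sound_alarm) and premise 2 gives O(stow_gear -> ~sound_alarm), so O(~sound_alarm) either way.
Premise 7 is O(~sound_alarm -> ~withhold_summons); since O(~sound_alarm), deontic closure gives O(~withhold_summons).
The contrapositive of premise 5 (O(hold_position -> withhold_summons)) is O(~withhold_summons -> ~hold_position), and O(~withhold_summons) is already established, so O(~hold_position).
The contrapositive of premise 4 (O(~revoke_record -> hold_position)) is O(~hold_position -> revoke_record), and O(~hold_position) is already established, so O(revoke_record).
The contrapositive of premise 6 (O(obtain_consent -> ~revoke_record)) is O(revoke_record -> ~obtain_consent), and O(revoke_record) is already established, so O(~obtain_consent).
So O(~obtain_consent) holds, i.e. obtain_consent is forbidden. None of the other listed options is forbidden under the premises.

obtain_consent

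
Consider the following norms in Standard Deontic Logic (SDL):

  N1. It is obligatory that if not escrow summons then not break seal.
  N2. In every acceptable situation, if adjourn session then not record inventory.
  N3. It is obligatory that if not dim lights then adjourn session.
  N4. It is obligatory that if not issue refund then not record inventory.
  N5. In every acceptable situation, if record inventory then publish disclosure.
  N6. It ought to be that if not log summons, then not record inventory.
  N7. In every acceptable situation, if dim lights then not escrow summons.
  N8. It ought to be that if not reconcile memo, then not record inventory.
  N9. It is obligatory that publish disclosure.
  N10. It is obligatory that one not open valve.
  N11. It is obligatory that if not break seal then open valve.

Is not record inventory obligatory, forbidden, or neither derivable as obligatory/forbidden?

Premise 10 gives O(¬open_valve).
Premise 11 is O(¬break_seal → open_valve); contrapositively O(¬open_valve → break_seal). Since O(¬open_valve) holds, K gives O(break_seal).
The contrapositive of premise 1 (O(¬escrow_summons → ¬break_seal)) is O(break_seal → escrow_summons), and O(break_seal) is already established, so O(escrow_summons).
The contrapositive of premise 7 (O(dim_lights → ¬escrow_summons)) is O(escrow_summons → ¬dim_lights), and O(escrow_summons) is already established, so O(¬dim_lights).
From O(¬dim_lights) and premise 3, O(¬dim_lights → adjourn_session), we obtain O(adjourn_session).
With premise 2, O(adjourn_session → ¬record_inventory), the K-axiom yields O(¬record_inventory).
Premises 4, 5, 6, 8, 9 do not contribute to this derivation.
Hence ¬record_inventory is obligatory.

Obligatory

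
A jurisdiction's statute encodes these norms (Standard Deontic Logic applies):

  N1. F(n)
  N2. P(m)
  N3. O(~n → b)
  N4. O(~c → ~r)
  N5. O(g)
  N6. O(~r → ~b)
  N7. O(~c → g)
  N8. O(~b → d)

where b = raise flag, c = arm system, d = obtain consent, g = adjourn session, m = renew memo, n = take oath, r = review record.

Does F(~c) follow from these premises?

Premise 1, F(n), is equivalent to O(~n).
Applying K to premise 3 (O(~n → b)) and O(~n) yields O(b).
Premise 6, O(~r → ~b), contraposes to O(b → r); with O(b) we get O(r).
Premise 4 is O(~c → ~r); contrapositively O(r → c). Since O(r) holds, K gives O(c).
Premises 2, 5, 7, 8 do not contribute to this derivation.
So O(c) holds, i.e. F(~c). The claim follows.

Yes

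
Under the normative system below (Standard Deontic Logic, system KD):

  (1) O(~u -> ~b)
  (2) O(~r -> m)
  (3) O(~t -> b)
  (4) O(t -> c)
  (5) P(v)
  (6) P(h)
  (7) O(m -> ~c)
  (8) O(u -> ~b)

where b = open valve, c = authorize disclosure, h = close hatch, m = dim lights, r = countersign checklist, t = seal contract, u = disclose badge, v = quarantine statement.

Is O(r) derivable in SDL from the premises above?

Premises 8 and 1 cover both cases: O(u -> ~b) and O(~u -> ~b). Since u ∨ ~u is a tautology, O(~b) follows.
Premise 3 is O(~t -> b); contrapositively O(~b -> t). Since O(~b) holds, K gives O(t).
Applying K to premise 4 (O(t -> c)) and O(t) yields O(c).
The contrapositive of premise 7 (O(m -> ~c)) is O(c -> ~m), and O(c) is already established, so O(~m).
Premise 2 is O(~r -> m); contrapositively O(~m -> r). Since O(~m) holds, K gives O(r).
Premises 5, 6 do not contribute to this derivation.
So O(r) follows.

Yes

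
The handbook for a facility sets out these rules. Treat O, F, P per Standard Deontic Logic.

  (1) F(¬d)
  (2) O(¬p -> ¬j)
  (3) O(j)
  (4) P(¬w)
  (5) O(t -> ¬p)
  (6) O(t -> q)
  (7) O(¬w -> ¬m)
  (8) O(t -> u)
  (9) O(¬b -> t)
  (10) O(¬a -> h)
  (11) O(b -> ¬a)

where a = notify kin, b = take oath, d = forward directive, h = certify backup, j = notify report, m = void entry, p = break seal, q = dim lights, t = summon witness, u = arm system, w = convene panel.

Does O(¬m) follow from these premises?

No

Premise 7 is O(¬w -> ¬m), but O(¬w) is not derivable from the premises (the permission P(¬w) asserts only ¬O(w), not O(¬w)), so it does not yield O(¬m).
No other premise forces O(¬m). An ideal world satisfying every premise can still have ¬m false, so O(¬m) is not derivable.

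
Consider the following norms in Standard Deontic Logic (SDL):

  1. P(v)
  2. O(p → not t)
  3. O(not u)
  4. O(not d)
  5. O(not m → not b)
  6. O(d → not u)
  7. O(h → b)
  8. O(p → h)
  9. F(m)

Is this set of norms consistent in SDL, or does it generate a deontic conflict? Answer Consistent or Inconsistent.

Consistent

Premise 6 is O(d → not u); even if O(not u) held, inferring O(d) would be affirming the consequent — invalid.
So O(d) is not derivable, and the apparent clash with O(not d) does not arise.
A world satisfying every obligation exists (e.g. b=false, d=false, h=false, m=false, p=false, t=false, u=false, v=false); no atom is both obligatory and forbidden, so the set is consistent.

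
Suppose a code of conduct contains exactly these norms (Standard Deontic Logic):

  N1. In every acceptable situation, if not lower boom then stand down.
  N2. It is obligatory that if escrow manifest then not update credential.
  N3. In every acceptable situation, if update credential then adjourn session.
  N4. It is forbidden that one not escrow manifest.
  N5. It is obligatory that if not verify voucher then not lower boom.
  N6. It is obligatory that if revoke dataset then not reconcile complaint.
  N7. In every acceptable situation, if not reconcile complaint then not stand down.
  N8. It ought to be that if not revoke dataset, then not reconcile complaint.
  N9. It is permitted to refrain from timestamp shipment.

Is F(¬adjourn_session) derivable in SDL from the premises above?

Premise 3 is O(update_credential → adjourn_session), but O(update_credential) is not derivable from the premises, so it does not yield O(adjourn_session).
No other premise forces O(adjourn_session). An ideal world satisfying every premise can still have ¬adjourn_session true, so F(¬adjourn_session) is not derivable.

No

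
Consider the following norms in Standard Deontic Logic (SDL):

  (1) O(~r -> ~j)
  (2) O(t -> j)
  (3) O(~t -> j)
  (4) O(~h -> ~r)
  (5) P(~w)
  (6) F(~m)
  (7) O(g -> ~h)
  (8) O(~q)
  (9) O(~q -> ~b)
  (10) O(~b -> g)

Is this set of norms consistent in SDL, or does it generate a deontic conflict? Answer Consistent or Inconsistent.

Premises 2 and 3 are O(t -> j) and O(~t -> j); every ideal world satisfies t or ~t, so in either case j holds — hence O(j).
The contrapositive of premise 1 (O(~r -> ~j)) is O(j -> r), and O(j) is already established, so O(r).
Premise 4, O(~h -> ~r), contraposes to O(r -> h); with O(r) we get O(h).
The contrapositive of premise 7 (O(g -> ~h)) is O(h -> ~g), and O(h) is already established, so O(~g).
Premise 10 is O(~b -> g); contrapositively O(~g -> b). Since O(~g) holds, K gives O(b).
Premise 9 is O(~q -> ~b); contrapositively O(b -> q). Since O(b) holds, K gives O(q).
Yet premise 8 states O(~q).
We now have both O(q) and O(~q) — q is simultaneously obligatory and forbidden, violating the D-axiom.

Inconsistent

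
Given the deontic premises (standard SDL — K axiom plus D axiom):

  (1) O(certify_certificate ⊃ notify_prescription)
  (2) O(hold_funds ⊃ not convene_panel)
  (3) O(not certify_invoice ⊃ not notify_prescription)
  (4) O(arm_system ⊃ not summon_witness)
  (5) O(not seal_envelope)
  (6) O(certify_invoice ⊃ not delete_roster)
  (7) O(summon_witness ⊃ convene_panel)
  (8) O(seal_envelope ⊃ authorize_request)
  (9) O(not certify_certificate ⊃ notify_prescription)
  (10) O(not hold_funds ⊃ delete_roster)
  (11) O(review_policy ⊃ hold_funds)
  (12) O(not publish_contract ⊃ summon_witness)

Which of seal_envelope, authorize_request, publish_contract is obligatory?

By case analysis on certify_certificate: premise 1 gives O(certify_certificate ⊃ notify_prescription) and premise 9 gives O(not certify_certificate ⊃ notify_prescription), so O(notify_prescription) either way.
The contrapositive of premise 3 (O(not certify_invoice ⊃ not notify_prescription)) is O(notify_prescription ⊃ certify_invoice), and O(notify_prescription) is already established, so O(certify_invoice).
Applying K to premise 6 (O(certify_invoice ⊃ not delete_roster)) and O(certify_invoice) yields O(not delete_roster).
Premise 10 is O(not hold_funds ⊃ delete_roster); contrapositively O(not delete_roster ⊃ hold_funds). Since O(not delete_roster) holds, K gives O(hold_funds).
From O(hold_funds) and premise 2, O(hold_funds ⊃ not convene_panel), we obtain O(not convene_panel).
Premise 7 is O(summon_witness ⊃ convene_panel); contrapositively O(not convene_panel ⊃ not summon_witness). Since O(not convene_panel) holds, K gives O(not summon_witness).
Premise 12 is O(not publish_contract ⊃ summon_witness); contrapositively O(not summon_witness ⊃ publish_contract). Since O(not summon_witness) holds, K gives O(publish_contract).
So O(publish_contract) holds — publish_contract is obligatory. None of the other listed options is made obligatory by any chain of premises.

publish_contract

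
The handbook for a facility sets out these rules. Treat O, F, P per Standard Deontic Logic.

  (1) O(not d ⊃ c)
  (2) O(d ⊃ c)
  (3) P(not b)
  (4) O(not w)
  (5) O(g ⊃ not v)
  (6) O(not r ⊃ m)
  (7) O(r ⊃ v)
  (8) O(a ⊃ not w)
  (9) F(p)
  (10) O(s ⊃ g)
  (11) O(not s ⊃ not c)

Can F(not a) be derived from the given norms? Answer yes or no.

No

Premise 8 is O(a ⊃ not w); even if O(not w) held, inferring O(a) would be affirming the consequent — invalid.
No other premise forces O(a). An ideal world satisfying every premise can still have not a true, so F(not a) is not derivable.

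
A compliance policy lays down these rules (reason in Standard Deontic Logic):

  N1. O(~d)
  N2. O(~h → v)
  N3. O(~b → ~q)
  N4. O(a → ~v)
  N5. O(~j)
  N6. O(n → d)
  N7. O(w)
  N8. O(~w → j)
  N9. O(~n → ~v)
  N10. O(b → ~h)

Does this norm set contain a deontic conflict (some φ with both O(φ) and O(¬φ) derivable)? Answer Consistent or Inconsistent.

Consistent

Premise 8 is O(~w → j), but O(~w) is not derivable from the premises, so it does not yield O(j).
So O(j) is not derivable, and the apparent clash with O(~j) does not arise.
A world satisfying every obligation exists (e.g. a=false, b=false, d=false, h=true, j=false, n=false, q=false, v=false, w=true); no atom is both obligatory and forbidden, so the set is consistent.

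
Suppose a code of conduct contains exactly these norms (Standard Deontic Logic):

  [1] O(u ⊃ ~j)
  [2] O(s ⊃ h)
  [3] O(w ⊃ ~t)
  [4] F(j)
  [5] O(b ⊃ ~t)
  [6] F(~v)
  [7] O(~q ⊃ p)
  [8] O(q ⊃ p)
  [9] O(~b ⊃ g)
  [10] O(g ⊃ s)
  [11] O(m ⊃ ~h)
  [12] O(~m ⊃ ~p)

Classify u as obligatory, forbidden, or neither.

Premise 1 is O(u ⊃ ~j); even if O(~j) held, inferring O(u) would be affirming the consequent — invalid.
No premise or chain of K-axiom applications forces O(u), and none forces O(~u). So u is neither obligatory nor forbidden under these norms.

Neither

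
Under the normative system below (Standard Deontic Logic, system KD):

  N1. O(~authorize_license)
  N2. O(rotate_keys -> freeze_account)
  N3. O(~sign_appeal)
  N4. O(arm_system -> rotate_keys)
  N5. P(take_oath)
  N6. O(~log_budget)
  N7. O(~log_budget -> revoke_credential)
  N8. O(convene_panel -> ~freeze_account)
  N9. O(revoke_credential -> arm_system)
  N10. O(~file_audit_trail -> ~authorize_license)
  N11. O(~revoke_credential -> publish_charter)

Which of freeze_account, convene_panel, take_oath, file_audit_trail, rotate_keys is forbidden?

convene_panel

Premise 6 states O(~log_budget) outright.
With premise 7, O(~log_budget -> revoke_credential), the K-axiom yields O(revoke_credential).
With premise 9, O(revoke_credential -> arm_system), the K-axiom yields O(arm_system).
With premise 4, O(arm_system -> rotate_keys), the K-axiom yields O(rotate_keys).
From O(rotate_keys) and premise 2, O(rotate_keys -> freeze_account), we obtain O(freeze_account).
The contrapositive of premise 8 (O(convene_panel -> ~freeze_account)) is O(freeze_account -> ~convene_panel), and O(freeze_account) is already established, so O(~convene_panel).
So O(~convene_panel) holds, i.e. convene_panel is forbidden. None of the other listed options is forbidden under the premises.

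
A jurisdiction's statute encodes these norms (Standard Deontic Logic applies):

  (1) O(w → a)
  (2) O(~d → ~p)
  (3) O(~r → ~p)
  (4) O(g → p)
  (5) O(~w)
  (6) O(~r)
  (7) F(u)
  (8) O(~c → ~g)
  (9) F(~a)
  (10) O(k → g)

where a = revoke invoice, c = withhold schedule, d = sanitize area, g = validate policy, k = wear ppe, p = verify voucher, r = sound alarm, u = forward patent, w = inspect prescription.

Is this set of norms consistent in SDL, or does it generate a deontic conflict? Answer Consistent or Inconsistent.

Premise 1 is O(w → a); even if O(a) held, inferring O(w) would be affirming the consequent — invalid.
So O(w) is not derivable, and the apparent clash with O(~w) does not arise.
A world satisfying every obligation exists (e.g. a=true, c=false, d=false, g=false, k=false, p=false, r=false, u=false, w=false); no atom is both obligatory and forbidden, so the set is consistent.

Consistent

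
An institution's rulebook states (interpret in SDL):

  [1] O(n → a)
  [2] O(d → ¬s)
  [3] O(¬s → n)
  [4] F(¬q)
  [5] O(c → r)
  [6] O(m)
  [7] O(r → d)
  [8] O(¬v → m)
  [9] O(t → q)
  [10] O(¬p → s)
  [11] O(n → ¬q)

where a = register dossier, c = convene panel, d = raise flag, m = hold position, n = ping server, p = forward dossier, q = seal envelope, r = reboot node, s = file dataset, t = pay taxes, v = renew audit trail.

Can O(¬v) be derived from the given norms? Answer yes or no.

No

Premise 8 is O(¬v → m); even if O(m) held, inferring O(¬v) would be affirming the consequent — invalid.
No other premise forces O(¬v). An ideal world satisfying every premise can still have ¬v false, so O(¬v) is not derivable.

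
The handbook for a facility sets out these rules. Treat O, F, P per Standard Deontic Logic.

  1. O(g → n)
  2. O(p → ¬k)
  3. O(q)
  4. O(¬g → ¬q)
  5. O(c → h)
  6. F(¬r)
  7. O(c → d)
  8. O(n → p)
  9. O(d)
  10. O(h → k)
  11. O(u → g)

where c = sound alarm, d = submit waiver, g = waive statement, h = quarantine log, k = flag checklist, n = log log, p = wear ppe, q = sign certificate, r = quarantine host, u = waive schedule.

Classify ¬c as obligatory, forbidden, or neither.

Premise 3 gives O(q).
The contrapositive of premise 4 (O(¬g → ¬q)) is O(q → g), and O(q) is already established, so O(g).
With premise 1, O(g → n), the K-axiom yields O(n).
From O(n) and premise 8, O(n → p), we obtain O(p).
From O(p) and premise 2, O(p → ¬k), we obtain O(¬k).
Premise 10, O(h → k), contraposes to O(¬k → ¬h); with O(¬k) we get O(¬h).
Premise 5 is O(c → h); contrapositively O(¬h → ¬c). Since O(¬h) holds, K gives O(¬c).
Premises 6, 7, 9, 11 do not contribute to this derivation.
Hence ¬c is obligatory.

Obligatory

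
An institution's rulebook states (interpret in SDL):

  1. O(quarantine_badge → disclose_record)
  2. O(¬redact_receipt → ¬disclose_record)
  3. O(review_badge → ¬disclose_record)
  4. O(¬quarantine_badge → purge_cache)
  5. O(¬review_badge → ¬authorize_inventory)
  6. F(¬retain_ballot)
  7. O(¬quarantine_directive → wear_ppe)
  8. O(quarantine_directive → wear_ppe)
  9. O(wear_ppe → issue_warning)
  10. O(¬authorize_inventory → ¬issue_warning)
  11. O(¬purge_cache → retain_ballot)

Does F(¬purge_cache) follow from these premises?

Yes

By case analysis on quarantine_directive: premise 8 gives O(quarantine_directive → wear_ppe) and premise 7 gives O(¬quarantine_directive → wear_ppe), so O(wear_ppe) either way.
Premise 9 is O(wear_ppe → issue_warning); since O(wear_ppe), deontic closure gives O(issue_warning).
Premise 10, O(¬authorize_inventory → ¬issue_warning), contraposes to O(issue_warning → authorize_inventory); with O(issue_warning) we get O(authorize_inventory).
Premise 5 is O(¬review_badge → ¬authorize_inventory); contrapositively O(authorize_inventory → review_badge). Since O(authorize_inventory) holds, K gives O(review_badge).
From O(review_badge) and premise 3, O(review_badge → ¬disclose_record), we obtain O(¬disclose_record).
Premise 1 is O(quarantine_badge → disclose_record); contrapositively O(¬disclose_record → ¬quarantine_badge). Since O(¬disclose_record) holds, K gives O(¬quarantine_badge).
Applying K to premise 4 (O(¬quarantine_badge → purge_cache)) and O(¬quarantine_badge) yields O(purge_cache).
Premises 2, 6, 11 do not contribute to this derivation.
So O(purge_cache) holds, i.e. F(¬purge_cache). The claim follows.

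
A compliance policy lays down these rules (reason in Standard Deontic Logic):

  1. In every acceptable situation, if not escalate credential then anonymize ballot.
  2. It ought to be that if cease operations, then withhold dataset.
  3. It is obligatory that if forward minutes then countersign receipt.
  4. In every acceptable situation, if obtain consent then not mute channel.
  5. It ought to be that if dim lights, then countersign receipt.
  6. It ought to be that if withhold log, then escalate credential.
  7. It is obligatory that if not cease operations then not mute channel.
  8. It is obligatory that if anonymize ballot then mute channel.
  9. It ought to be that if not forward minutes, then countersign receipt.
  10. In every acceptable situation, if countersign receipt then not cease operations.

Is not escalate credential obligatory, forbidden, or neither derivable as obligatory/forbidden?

Forbidden

Premises 3 and 9 cover both cases: O(forward_minutes → countersign_receipt) and O(¬forward_minutes → countersign_receipt). Since forward_minutes ∨ ¬forward_minutes is a tautology, O(countersign_receipt) follows.
From O(countersign_receipt) and premise 10, O(countersign_receipt → ¬cease_operations), we obtain O(¬cease_operations).
With premise 7, O(¬cease_operations → ¬mute_channel), the K-axiom yields O(¬mute_channel).
Premise 8, O(anonymize_ballot → mute_channel), contraposes to O(¬mute_channel → ¬anonymize_ballot); with O(¬mute_channel) we get O(¬anonymize_ballot).
The contrapositive of premise 1 (O(¬escalate_credential → anonymize_ballot)) is O(¬anonymize_ballot → escalate_credential), and O(¬anonymize_ballot) is already established, so O(escalate_credential).
Premises 2, 4, 5, 6 do not contribute to this derivation.
Thus O(escalate_credential), which is F(¬escalate_credential): ¬escalate_credential is forbidden.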